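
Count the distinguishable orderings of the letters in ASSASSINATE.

Letters (A:3, E:1, I:1, N:1, S:4, T:1). Total letters: 11.
Permutations = 11!/(4! x 3!).

Final answer: 277200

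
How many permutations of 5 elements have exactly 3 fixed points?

Choose which 3 elements are fixed: C(5,3) = 10.
Derange the remaining 2 using D(j) = (j-1)(D(j-1) + D(j-2)), D(0)=1, D(1)=0: D(2)=1.
Total: 10 x 1.

Final answer: C(5,3) D(2) = 10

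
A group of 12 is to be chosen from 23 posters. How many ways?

C(23,12) = 23!/(12! x 11!).

Final answer: \binom{23}{12} = 1352078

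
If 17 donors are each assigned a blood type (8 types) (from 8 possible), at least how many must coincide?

There are 8 possible values for blood type (8 types). With 17 donors and 8 categories, by pigeonhole: ceiling(17/8).

Final answer: 3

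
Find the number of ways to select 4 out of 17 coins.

C(17,4) = 17!/(4! x (17-4)!).

Final answer: C(17,4) = 2380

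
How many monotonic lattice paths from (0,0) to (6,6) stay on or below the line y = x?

Total monotonic paths to (6,6): C(12,6) = 924.
By the reflection principle, paths that go above the diagonal number C(12,7) = 792.
Valid Dyck paths: 924 - 792.
(This is the Catalan number C_{6}.)

Final answer: C_{6} = 132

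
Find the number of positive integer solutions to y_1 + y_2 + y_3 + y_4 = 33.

Substitute y'_i = y_i - 1 (so y'_i >= 0). Then sum y'_i = 33 - 4 = 29.
Stars and bars: C(29+4-1, 4-1) = C(32,3).

Final answer: C(32,3) = 4960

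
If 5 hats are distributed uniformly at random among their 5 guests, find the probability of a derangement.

Derangements satisfy D(n) = (n-1)(D(n-1) + D(n-2)), starting from D(0)=1, D(1)=0.
Building up: D(2)=1, D(3)=2, D(4)=9, D(5)=44.
Total arrangements: 5! = 120.
Probability = D(5)/5! = 11/30.

Final answer: D(5)/5! = 44/120 = 0.366667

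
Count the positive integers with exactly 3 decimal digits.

These are the integers in [10^2, 10^3), so the count is 10^3 - 10^2 = 9 x 10^2.

Final answer: 900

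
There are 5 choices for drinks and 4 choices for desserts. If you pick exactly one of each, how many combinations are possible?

By the multiplication principle: 5 x 4.

Final answer: 20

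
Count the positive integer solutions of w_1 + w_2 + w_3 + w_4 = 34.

Substitute w'_i = w_i - 1 (so w'_i >= 0). Then sum w'_i = 34 - 4 = 30.
Stars and bars: C(30+4-1, 4-1) = C(33,3).

Final answer: C(33,3) = 5456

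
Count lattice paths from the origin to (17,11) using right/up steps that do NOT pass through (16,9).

Total paths to (17,11): C(28,11) = 21474180.
Paths through (16,9): C(25,9) x C(3,2) = 6128925.
Avoiding (16,9): 21474180 - 6128925.

Final answer: 15345255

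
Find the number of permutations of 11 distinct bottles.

The number of ways to arrange 11 distinct objects is 11!.

Final answer: 11! = 39916800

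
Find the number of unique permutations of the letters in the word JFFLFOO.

Letters (F:3, J:1, L:1, O:2). Total letters: 7.
Permutations = 7!/(3! x 2!).

Final answer: 420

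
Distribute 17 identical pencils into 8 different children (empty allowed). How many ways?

Stars and bars: C(n+k-1, k-1) = C(24,7).

Final answer: C(24,7) = 346104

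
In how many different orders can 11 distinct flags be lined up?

The number of ways to arrange 11 distinct objects is 11!.

Final answer: 11! = 39916800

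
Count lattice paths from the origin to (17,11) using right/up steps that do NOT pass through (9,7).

Total paths to (17,11): C(28,11) = 21474180.
Paths through (9,7): C(16,7) x C(12,4) = 5662800.
Avoiding (9,7): 21474180 - 5662800.

Final answer: 15811380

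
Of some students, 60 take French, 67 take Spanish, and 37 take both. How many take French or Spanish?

|A union B| = |A| + |B| - |A intersect B| = 60 + 67 - 37.

Final answer: 90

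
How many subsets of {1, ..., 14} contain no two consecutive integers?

Condition on whether n belongs to the subset: if not, any valid subset of {1, ..., n-1} works (a(n-1)); if so, n-1 is excluded and the rest is a valid subset of {1, ..., n-2} (a(n-2)). Hence a(n) = a(n-1) + a(n-2), a(1)=2, a(2)=3.
Building up term by term: a(1)=2, a(2)=3, a(3)=5, a(4)=8, a(5)=13, a(6)=21, a(7)=34, a(8)=55, a(9)=89, a(10)=144, a(11)=233, a(12)=377, a(13)=610, a(14)=987.

Final answer: 987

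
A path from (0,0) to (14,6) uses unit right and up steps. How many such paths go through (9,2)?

Paths (0,0)->(9,2): C(11,2) = 55.
Paths (9,2)->(14,6): C(9,4) = 126.
By multiplication principle: 55 x 126.

Final answer: 6930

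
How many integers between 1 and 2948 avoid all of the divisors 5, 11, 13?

|div by 5|=589, |div by 11|=268, |div by 13|=226.
|div by 5&11|=53, |div by 5&13|=45, |div by 11&13|=20, |div by all|=4.
By inclusion-exclusion, divisible by at least one: 589+268+226-53-45-20+4 = 969.
Not divisible by any: 2948 - 969.

Final answer: 1979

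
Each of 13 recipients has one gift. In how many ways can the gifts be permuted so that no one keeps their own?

Derangements satisfy D(n) = (n-1)(D(n-1) + D(n-2)), starting from D(0)=1, D(1)=0.
D(2) = 1 x (0 + 1) = 1
D(3) = 2 x (1 + 0) = 2
D(4) = 3 x (2 + 1) = 9
D(5) = 4 x (9 + 2) = 44
D(6) = 5 x (44 + 9) = 265
D(7) = 6 x (265 + 44) = 1854
D(8) = 7 x (1854 + 265) = 14833
D(9) = 8 x (14833 + 1854) = 133496
D(10) = 9 x (133496 + 14833) = 1334961
D(11) = 10 x (1334961 + 133496) = 14684570
D(12) = 11 x (14684570 + 1334961) = 176214841
D(13) = 12 x (D(12) + D(11)) = 12 x (176214841 + 14684570)

Final answer: D(13) = 2290792932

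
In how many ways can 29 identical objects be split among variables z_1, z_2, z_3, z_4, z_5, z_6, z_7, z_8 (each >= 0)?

Stars and bars with 29 stars and 7 bars:
C(29+8-1, 8-1) = C(36,7).

Final answer: C(36,7) = 8347680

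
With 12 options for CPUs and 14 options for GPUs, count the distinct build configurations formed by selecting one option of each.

By the multiplication principle: 12 x 14.

Final answer: 168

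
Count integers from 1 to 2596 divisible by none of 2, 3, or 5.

|div by 2|=1298, |div by 3|=865, |div by 5|=519.
|div by 2&3|=432, |div by 2&5|=259, |div by 3&5|=173, |div by all|=86.
By inclusion-exclusion, divisible by at least one: 1298+865+519-432-259-173+86 = 1904.
Not divisible by any: 2596 - 1904.

Final answer: 692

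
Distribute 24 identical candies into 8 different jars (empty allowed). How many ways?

Stars and bars: C(n+k-1, k-1) = C(31,7).

Final answer: C(31,7) = 2629575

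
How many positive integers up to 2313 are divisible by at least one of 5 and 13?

Multiples of 5: 462. Multiples of 13: 177. Of both (lcm=65): 35.
By inclusion-exclusion: 462 + 177 - 35.

Final answer: 604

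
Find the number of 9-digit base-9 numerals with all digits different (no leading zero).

First digit: 8 (nonzero). Second: 8 (not first). Third: 7, etc.
Total: 8 x 8 x 7 x 6 x 5 x 4 x 3 x 2 x 1.

Final answer: 322560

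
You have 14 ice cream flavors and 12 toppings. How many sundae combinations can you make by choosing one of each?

By the multiplication principle: 14 x 12.

Final answer: 168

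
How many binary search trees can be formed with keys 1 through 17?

This is counted by the nth Catalan number C_n. Here n = 17.
C_n = C(2n,n)/(n+1), so C_{17} = C(34,17)/18 = 2333606220/18.

Final answer: C_{17} = 129644790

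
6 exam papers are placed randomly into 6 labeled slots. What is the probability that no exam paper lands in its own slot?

Use the recurrence D(n) = (n-1)(D(n-1) + D(n-2)) with D(0)=1, D(1)=0.
Building up: D(2)=1, D(3)=2, D(4)=9, D(5)=44, D(6)=265.
Total arrangements: 6! = 720.
Probability = D(6)/6! = 53/144.

Final answer: D(6)/6! = 265/720 = 0.368056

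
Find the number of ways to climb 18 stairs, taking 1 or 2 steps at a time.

Let f(n) be the number of climbs. Removing the last move (1 or 2 steps) gives f(n) = f(n-1) + f(n-2); base cases f(1)=1, f(2)=2.
Iterating the recurrence: f(1)=1, f(2)=2, f(3)=3, f(4)=5, f(5)=8, f(6)=13, f(7)=21, f(8)=34, f(9)=55, f(10)=89, f(11)=144, f(12)=233, f(13)=377, f(14)=610, f(15)=987, f(16)=1597, f(17)=2584, f(18)=4181.

Final answer: 4181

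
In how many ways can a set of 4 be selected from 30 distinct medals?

C(30,4) = 30!/(4! x 26!).

Final answer: \binom{30}{4} = 27405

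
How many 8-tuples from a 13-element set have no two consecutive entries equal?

First character: 13 choices. Each subsequent: 12 choices (must differ from the previous one).
Total: 13 x 12^7.

Final answer: 13 x 12^{7} = 465813504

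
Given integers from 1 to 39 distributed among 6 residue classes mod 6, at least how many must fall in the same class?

By pigeonhole with 39 objects and 6 categories: ceiling(39/6).

Final answer: 7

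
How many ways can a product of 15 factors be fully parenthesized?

This is counted by the nth Catalan number C_n. Here n = 15 - 1 = 14.
C_n = C(2n,n) - C(2n,n+1), so C_{14} = C(28,14) - C(28,15) = 40116600 - 37442160.

Final answer: C_{14} = 2674440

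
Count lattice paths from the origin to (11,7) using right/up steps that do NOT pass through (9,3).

Total paths to (11,7): C(18,7) = 31824.
Paths through (9,3): C(12,3) x C(6,4) = 3300.
Avoiding (9,3): 31824 - 3300.

Final answer: 28524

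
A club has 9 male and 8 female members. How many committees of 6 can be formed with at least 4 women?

Sum over valid woman counts:
C(8,4)C(9,2) = 2520
C(8,5)C(9,1) = 504
C(8,6)C(9,0) = 28
Total: 2520 + 504 + 28.

Final answer: 3052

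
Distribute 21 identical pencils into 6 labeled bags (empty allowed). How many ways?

Stars and bars: C(n+k-1, k-1) = C(26,5).

Final answer: C(26,5) = 65780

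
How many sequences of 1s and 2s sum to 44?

Condition on the final move: it is a 1-step (f(n-1) ways to get there) or a 2-step (f(n-2) ways), so f(n) = f(n-1) + f(n-2), with f(1)=1, f(2)=2.
Computing successive values: f(1)=1, f(2)=2, f(3)=3, f(4)=5, f(5)=8, f(6)=13, f(7)=21, f(8)=34, f(9)=55, f(10)=89, f(11)=144, f(12)=233, f(13)=377, f(14)=610, f(15)=987, f(16)=1597, f(17)=2584, f(18)=4181, f(19)=6765, f(20)=10946, f(21)=17711, f(22)=28657, f(23)=46368, f(24)=75025, f(25)=121393, f(26)=196418, f(27)=317811, f(28)=514229, f(29)=832040, f(30)=1346269, f(31)=2178309, f(32)=3524578, f(33)=5702887, f(34)=9227465, f(35)=14930352, f(36)=24157817, f(37)=39088169, f(38)=63245986, f(39)=102334155, f(40)=165580141, f(41)=267914296, f(42)=433494437, f(43)=701408733, f(44)=1134903170.

Final answer: 1134903170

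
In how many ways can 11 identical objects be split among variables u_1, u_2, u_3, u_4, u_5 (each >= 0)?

Stars and bars with 11 stars and 4 bars:
C(11+5-1, 5-1) = C(15,4).

Final answer: C(15,4) = 1365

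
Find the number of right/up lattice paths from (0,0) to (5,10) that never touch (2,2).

Total paths to (5,10): C(15,10) = 3003.
Paths through (2,2): C(4,2) x C(11,8) = 990.
Avoiding (2,2): 3003 - 990.

Final answer: 2013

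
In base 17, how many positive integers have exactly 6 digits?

Leading digit: 16 options (nonzero). Other 5 digit(s): 17 options each.
Total: 16 x 17^5.

Final answer: 22717712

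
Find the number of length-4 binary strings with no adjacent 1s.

Classify by the final bit: ...0 gives a(n-1) strings, ...01 gives a(n-2) strings. Thus a(n) = a(n-1) + a(n-2) with a(1)=2, a(2)=3.
Building up term by term: a(1)=2, a(2)=3, a(3)=5, a(4)=8.

Final answer: 8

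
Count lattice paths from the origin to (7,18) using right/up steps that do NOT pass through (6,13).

Total paths to (7,18): C(25,18) = 480700.
Paths through (6,13): C(19,13) x C(6,5) = 162792.
Avoiding (6,13): 480700 - 162792.

Final answer: 317908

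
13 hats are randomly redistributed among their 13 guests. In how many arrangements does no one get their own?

Derangements satisfy D(n) = (n-1)(D(n-1) + D(n-2)), starting from D(0)=1, D(1)=0.
D(2) = 1 x (0 + 1) = 1
D(3) = 2 x (1 + 0) = 2
D(4) = 3 x (2 + 1) = 9
D(5) = 4 x (9 + 2) = 44
D(6) = 5 x (44 + 9) = 265
D(7) = 6 x (265 + 44) = 1854
D(8) = 7 x (1854 + 265) = 14833
D(9) = 8 x (14833 + 1854) = 133496
D(10) = 9 x (133496 + 14833) = 1334961
D(11) = 10 x (1334961 + 133496) = 14684570
D(12) = 11 x (14684570 + 1334961) = 176214841
D(13) = 12 x (D(12) + D(11)) = 12 x (176214841 + 14684570)

Final answer: D(13) = 2290792932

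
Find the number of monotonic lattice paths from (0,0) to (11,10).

Each path has 11 right steps and 10 up steps in some order (21 steps total).
Choose which 10 of the 21 steps are up: C(21,10).

Final answer: C(21,10) = 352716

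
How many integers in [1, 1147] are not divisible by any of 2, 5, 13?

|div by 2|=573, |div by 5|=229, |div by 13|=88.
|div by 2&5|=114, |div by 2&13|=44, |div by 5&13|=17, |div by all|=8.
By inclusion-exclusion, divisible by at least one: 573+229+88-114-44-17+8 = 723.
Not divisible by any: 1147 - 723.

Final answer: 424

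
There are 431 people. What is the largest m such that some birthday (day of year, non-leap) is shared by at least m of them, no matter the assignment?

There are 365 possible values for birthday (day of year, non-leap). With 431 people and 365 categories, by pigeonhole: ceiling(431/365).

Final answer: 2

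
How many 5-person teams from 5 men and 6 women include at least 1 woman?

Sum over valid woman counts:
C(6,1)C(5,4) = 30
C(6,2)C(5,3) = 150
C(6,3)C(5,2) = 200
C(6,4)C(5,1) = 75
C(6,5)C(5,0) = 6
Total: 30 + 150 + 200 + 75 + 6.

Final answer: 461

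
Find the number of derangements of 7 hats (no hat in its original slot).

Use the recurrence D(n) = (n-1)(D(n-1) + D(n-2)) with D(0)=1, D(1)=0.
D(2) = 1 x (0 + 1) = 1
D(3) = 2 x (1 + 0) = 2
D(4) = 3 x (2 + 1) = 9
D(5) = 4 x (9 + 2) = 44
D(6) = 5 x (44 + 9) = 265
D(7) = 6 x (D(6) + D(5)) = 6 x (265 + 44)

Final answer: D(7) = 1854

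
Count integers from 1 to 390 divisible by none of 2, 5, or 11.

|div by 2|=195, |div by 5|=78, |div by 11|=35.
|div by 2&5|=39, |div by 2&11|=17, |div by 5&11|=7, |div by all|=3.
By inclusion-exclusion, divisible by at least one: 195+78+35-39-17-7+3 = 248.
Not divisible by any: 390 - 248.

Final answer: 142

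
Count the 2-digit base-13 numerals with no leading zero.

Leading digit: 12 options (nonzero). Other 1 digit(s): 13 options each.
Total: 12 x 13^1.

Final answer: 156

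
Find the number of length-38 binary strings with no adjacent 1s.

Let a(n) count valid strings. If the last bit is 0 the prefix is any valid string of length n-1; if it is 1 the string must end in 01 with a valid prefix of length n-2. So a(n) = a(n-1) + a(n-2), a(1)=2, a(2)=3.
Computing successive values: a(1)=2, a(2)=3, a(3)=5, a(4)=8, a(5)=13, a(6)=21, a(7)=34, a(8)=55, a(9)=89, a(10)=144, a(11)=233, a(12)=377, a(13)=610, a(14)=987, a(15)=1597, a(16)=2584, a(17)=4181, a(18)=6765, a(19)=10946, a(20)=17711, a(21)=28657, a(22)=46368, a(23)=75025, a(24)=121393, a(25)=196418, a(26)=317811, a(27)=514229, a(28)=832040, a(29)=1346269, a(30)=2178309, a(31)=3524578, a(32)=5702887, a(33)=9227465, a(34)=14930352, a(35)=24157817, a(36)=39088169, a(37)=63245986, a(38)=102334155.

Final answer: 102334155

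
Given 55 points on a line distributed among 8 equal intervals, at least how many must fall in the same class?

By pigeonhole with 55 objects and 8 categories: ceiling(55/8).

Final answer: 7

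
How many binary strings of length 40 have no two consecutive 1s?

Classify by the final bit: ...0 gives a(n-1) strings, ...01 gives a(n-2) strings. Thus a(n) = a(n-1) + a(n-2) with a(1)=2, a(2)=3.
Iterating the recurrence: a(1)=2, a(2)=3, a(3)=5, a(4)=8, a(5)=13, a(6)=21, a(7)=34, a(8)=55, a(9)=89, a(10)=144, a(11)=233, a(12)=377, a(13)=610, a(14)=987, a(15)=1597, a(16)=2584, a(17)=4181, a(18)=6765, a(19)=10946, a(20)=17711, a(21)=28657, a(22)=46368, a(23)=75025, a(24)=121393, a(25)=196418, a(26)=317811, a(27)=514229, a(28)=832040, a(29)=1346269, a(30)=2178309, a(31)=3524578, a(32)=5702887, a(33)=9227465, a(34)=14930352, a(35)=24157817, a(36)=39088169, a(37)=63245986, a(38)=102334155, a(39)=165580141, a(40)=267914296.

Final answer: 267914296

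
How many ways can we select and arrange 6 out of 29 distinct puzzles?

P(29,6) = 29!/(29-6)! = 29!/23!.

Final answer: P(29,6) = 342014400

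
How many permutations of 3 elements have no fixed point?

Use the recurrence D(n) = (n-1)(D(n-1) + D(n-2)) with D(0)=1, D(1)=0.
D(2) = 1 x (0 + 1) = 1
D(3) = 2 x (D(2) + D(1)) = 2 x (1 + 0)

Final answer: D(3) = 2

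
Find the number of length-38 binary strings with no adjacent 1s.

A valid string ends in 0 (append to any length-(n-1) valid string) or in 01 (append to any length-(n-2) valid string), so a(n) = a(n-1) + a(n-2) with a(1)=2, a(2)=3.
Building up term by term: a(1)=2, a(2)=3, a(3)=5, a(4)=8, a(5)=13, a(6)=21, a(7)=34, a(8)=55, a(9)=89, a(10)=144, a(11)=233, a(12)=377, a(13)=610, a(14)=987, a(15)=1597, a(16)=2584, a(17)=4181, a(18)=6765, a(19)=10946, a(20)=17711, a(21)=28657, a(22)=46368, a(23)=75025, a(24)=121393, a(25)=196418, a(26)=317811, a(27)=514229, a(28)=832040, a(29)=1346269, a(30)=2178309, a(31)=3524578, a(32)=5702887, a(33)=9227465, a(34)=14930352, a(35)=24157817, a(36)=39088169, a(37)=63245986, a(38)=102334155.

Final answer: 102334155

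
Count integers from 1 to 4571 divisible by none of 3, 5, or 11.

|div by 3|=1523, |div by 5|=914, |div by 11|=415.
|div by 3&5|=304, |div by 3&11|=138, |div by 5&11|=83, |div by all|=27.
By inclusion-exclusion, divisible by at least one: 1523+914+415-304-138-83+27 = 2354.
Not divisible by any: 4571 - 2354.

Final answer: 2217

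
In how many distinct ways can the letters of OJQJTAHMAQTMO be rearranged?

Letters (A:2, H:1, J:2, M:2, O:2, Q:2, T:2). Total letters: 13.
Permutations = 13!/(2! x 2! x 2! x 2! x 2! x 2!).

Final answer: 97297200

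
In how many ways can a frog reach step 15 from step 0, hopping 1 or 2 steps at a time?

Condition on the final move: it is a 1-step (f(n-1) ways to get there) or a 2-step (f(n-2) ways), so f(n) = f(n-1) + f(n-2), with f(1)=1, f(2)=2.
Building up term by term: f(1)=1, f(2)=2, f(3)=3, f(4)=5, f(5)=8, f(6)=13, f(7)=21, f(8)=34, f(9)=55, f(10)=89, f(11)=144, f(12)=233, f(13)=377, f(14)=610, f(15)=987.

Final answer: 987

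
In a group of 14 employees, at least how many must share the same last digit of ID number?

There are 10 possible values for last digit of ID number. With 14 employees and 10 categories, by pigeonhole: ceiling(14/10).

Final answer: 2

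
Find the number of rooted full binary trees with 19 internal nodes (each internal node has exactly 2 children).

This is a standard Catalan-number count: the answer is C_n. Here n = 19.
C_n = C(2n,n) - C(2n,n+1), so C_{19} = C(38,19) - C(38,20) = 35345263800 - 33578000610.

Final answer: C_{19} = 1767263190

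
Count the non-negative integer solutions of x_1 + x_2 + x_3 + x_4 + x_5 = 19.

Stars and bars with 19 stars and 4 bars:
C(19+5-1, 5-1) = C(23,4).

Final answer: C(23,4) = 8855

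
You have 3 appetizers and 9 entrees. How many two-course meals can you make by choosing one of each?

By the multiplication principle: 3 x 9.

Final answer: 27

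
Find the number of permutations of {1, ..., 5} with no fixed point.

D(n) = (n-1)(D(n-1) + D(n-2)), D(0)=1, D(1)=0.
Building up: D(2)=1, D(3)=2, D(4)=9.
D(5) = 4 x (D(4) + D(3)) = 4 x (9 + 2).

Final answer: D(5) = 44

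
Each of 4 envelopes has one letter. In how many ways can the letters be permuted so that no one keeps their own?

D(n) = (n-1)(D(n-1) + D(n-2)), D(0)=1, D(1)=0.
D(2) = 1 x (0 + 1) = 1
D(3) = 2 x (1 + 0) = 2
D(4) = 3 x (D(3) + D(2)) = 3 x (2 + 1)

Final answer: D(4) = 9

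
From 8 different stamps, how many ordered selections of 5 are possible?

P(8,5) = 8!/(8-5)! = 8!/3!.

Final answer: P(8,5) = 6720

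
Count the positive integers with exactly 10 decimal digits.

The leading digit cannot be 0 (9 options); the other 9 digits can be anything (10 options each).
Total: 9 x 10^9.

Final answer: 9000000000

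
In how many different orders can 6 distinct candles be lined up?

The number of ways to arrange 6 distinct objects is 6!.

Final answer: 6! = 720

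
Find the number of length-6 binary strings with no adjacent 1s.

Let a(n) count valid strings. If the last bit is 0 the prefix is any valid string of length n-1; if it is 1 the string must end in 01 with a valid prefix of length n-2. So a(n) = a(n-1) + a(n-2), a(1)=2, a(2)=3.
Computing successive values: a(1)=2, a(2)=3, a(3)=5, a(4)=8, a(5)=13, a(6)=21.

Final answer: 21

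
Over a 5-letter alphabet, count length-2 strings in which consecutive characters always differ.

First character: 5 choices. Each subsequent: 4 choices (must differ from the previous one).
Total: 5 x 4^1.

Final answer: 5 x 4^{1} = 20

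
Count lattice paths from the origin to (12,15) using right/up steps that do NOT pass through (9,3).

Total paths to (12,15): C(27,15) = 17383860.
Paths through (9,3): C(12,3) x C(15,12) = 100100.
Avoiding (9,3): 17383860 - 100100.

Final answer: 17283760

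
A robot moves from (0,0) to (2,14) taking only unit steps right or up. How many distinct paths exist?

Each path has 2 right steps and 14 up steps in some order (16 steps total).
Choose which 14 of the 16 steps are up: C(16,14).

Final answer: C(16,14) = 120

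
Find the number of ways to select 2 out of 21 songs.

C(21,2) = 21!/(2! x (21-2)!).

Final answer: C(21,2) = 210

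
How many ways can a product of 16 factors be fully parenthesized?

The structures are counted by the Catalan number C_n. Here n = 16 - 1 = 15.
C_n = C(2n,n) - C(2n,n+1), so C_{15} = C(30,15) - C(30,16) = 155117520 - 145422675.

Final answer: C_{15} = 9694845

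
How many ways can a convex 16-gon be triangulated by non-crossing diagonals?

This is a standard Catalan-number count: the answer is C_n. Here n = 16 - 2 = 14.
C_n = C(2n,n)/(n+1), so C_{14} = C(28,14)/15 = 40116600/15.

Final answer: C_{14} = 2674440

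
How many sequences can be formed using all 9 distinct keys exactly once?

The number of ways to arrange 9 distinct objects is 9!.

Final answer: 9! = 362880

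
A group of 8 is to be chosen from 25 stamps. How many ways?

C(25,8) = 25!/(8! x 17!).

Final answer: \binom{25}{8} = 1081575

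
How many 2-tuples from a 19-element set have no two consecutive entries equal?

Let g(n) count such strings. g(1) = 19, and each valid string of length n-1 extends in 18 ways (any symbol but the last), so g(n) = 18 g(n-1).
Total: g(2) = 19 x 18^1.

Final answer: 19 x 18^{1} = 342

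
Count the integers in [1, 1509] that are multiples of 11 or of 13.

Multiples of 11: 137. Multiples of 13: 116. Of both (lcm=143): 10.
By inclusion-exclusion: 137 + 116 - 10.

Final answer: 243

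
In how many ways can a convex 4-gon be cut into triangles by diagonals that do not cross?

This is counted by the nth Catalan number C_n. Here n = 4 - 2 = 2.
C_n = C(2n,n) - C(2n,n+1), so C_{2} = C(4,2) - C(4,3) = 6 - 4.

Final answer: C_{2} = 2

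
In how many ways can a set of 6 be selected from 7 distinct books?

C(7,6) = 7!/(6! x (7-6)!).

Final answer: C(7,6) = 7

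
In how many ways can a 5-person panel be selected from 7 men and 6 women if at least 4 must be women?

Sum over valid woman counts:
C(6,4)C(7,1) = 105
C(6,5)C(7,0) = 6
Total: 105 + 6.

Final answer: 111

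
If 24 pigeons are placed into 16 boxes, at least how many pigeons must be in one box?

By the pigeonhole principle: ceiling(24/16).

Final answer: 2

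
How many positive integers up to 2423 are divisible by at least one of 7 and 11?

Multiples of 7: 346. Multiples of 11: 220. Of both (lcm=77): 31.
By inclusion-exclusion: 346 + 220 - 31.

Final answer: 535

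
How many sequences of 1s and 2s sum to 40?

Let f(n) be the number of climbs. Removing the last move (1 or 2 steps) gives f(n) = f(n-1) + f(n-2); base cases f(1)=1, f(2)=2.
Building up term by term: f(1)=1, f(2)=2, f(3)=3, f(4)=5, f(5)=8, f(6)=13, f(7)=21, f(8)=34, f(9)=55, f(10)=89, f(11)=144, f(12)=233, f(13)=377, f(14)=610, f(15)=987, f(16)=1597, f(17)=2584, f(18)=4181, f(19)=6765, f(20)=10946, f(21)=17711, f(22)=28657, f(23)=46368, f(24)=75025, f(25)=121393, f(26)=196418, f(27)=317811, f(28)=514229, f(29)=832040, f(30)=1346269, f(31)=2178309, f(32)=3524578, f(33)=5702887, f(34)=9227465, f(35)=14930352, f(36)=24157817, f(37)=39088169, f(38)=63245986, f(39)=102334155, f(40)=165580141.

Final answer: 165580141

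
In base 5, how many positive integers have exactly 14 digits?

These are the integers in [5^13, 5^14), so the count is 5^14 - 5^13 = 4 x 5^13.

Final answer: 4882812500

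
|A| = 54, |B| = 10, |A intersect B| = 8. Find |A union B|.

|A union B| = |A| + |B| - |A intersect B| = 54 + 10 - 8.

Final answer: 56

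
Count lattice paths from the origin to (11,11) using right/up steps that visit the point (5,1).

Paths (0,0)->(5,1): C(6,1) = 6.
Paths (5,1)->(11,11): C(16,10) = 8008.
By multiplication principle: 6 x 8008.

Final answer: 48048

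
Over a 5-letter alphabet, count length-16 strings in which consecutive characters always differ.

Let g(n) count such strings. g(1) = 5, and each valid string of length n-1 extends in 4 ways (any symbol but the last), so g(n) = 4 g(n-1).
Total: g(16) = 5 x 4^15.

Final answer: 5 x 4^{15} = 5368709120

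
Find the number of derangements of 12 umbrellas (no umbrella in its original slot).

Derangements satisfy D(n) = (n-1)(D(n-1) + D(n-2)), starting from D(0)=1, D(1)=0.
D(2) = 1 x (0 + 1) = 1
D(3) = 2 x (1 + 0) = 2
D(4) = 3 x (2 + 1) = 9
D(5) = 4 x (9 + 2) = 44
D(6) = 5 x (44 + 9) = 265
D(7) = 6 x (265 + 44) = 1854
D(8) = 7 x (1854 + 265) = 14833
D(9) = 8 x (14833 + 1854) = 133496
D(10) = 9 x (133496 + 14833) = 1334961
D(11) = 10 x (1334961 + 133496) = 14684570
D(12) = 11 x (D(11) + D(10)) = 11 x (14684570 + 1334961)

Final answer: D(12) = 176214841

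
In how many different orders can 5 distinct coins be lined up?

The number of ways to arrange 5 distinct objects is 5!.

Final answer: 5! = 120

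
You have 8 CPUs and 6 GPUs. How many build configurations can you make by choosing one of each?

By the multiplication principle: 8 x 6.

Final answer: 48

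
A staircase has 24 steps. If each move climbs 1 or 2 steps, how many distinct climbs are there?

Let f(n) count the ways. The last step is size 1 or 2, so f(n) = f(n-1) + f(n-2) with f(1)=1, f(2)=2.
Computing successive values: f(1)=1, f(2)=2, f(3)=3, f(4)=5, f(5)=8, f(6)=13, f(7)=21, f(8)=34, f(9)=55, f(10)=89, f(11)=144, f(12)=233, f(13)=377, f(14)=610, f(15)=987, f(16)=1597, f(17)=2584, f(18)=4181, f(19)=6765, f(20)=10946, f(21)=17711, f(22)=28657, f(23)=46368, f(24)=75025.

Final answer: 75025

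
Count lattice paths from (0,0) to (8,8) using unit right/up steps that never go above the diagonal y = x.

Total monotonic paths to (8,8): C(16,8) = 12870.
By the reflection principle, paths that go above the diagonal number C(16,9) = 11440.
Valid Dyck paths: 12870 - 11440.
(Equivalently, C_{8} = C(16,8)/9 = 12870/9.)

Final answer: C_{8} = 1430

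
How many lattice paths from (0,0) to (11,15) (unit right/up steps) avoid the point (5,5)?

Total paths to (11,15): C(26,15) = 7726160.
Paths through (5,5): C(10,5) x C(16,10) = 2018016.
Avoiding (5,5): 7726160 - 2018016.

Final answer: 5708144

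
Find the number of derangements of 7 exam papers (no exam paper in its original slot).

Use the recurrence D(n) = (n-1)(D(n-1) + D(n-2)) with D(0)=1, D(1)=0.
D(2) = 1 x (0 + 1) = 1
D(3) = 2 x (1 + 0) = 2
D(4) = 3 x (2 + 1) = 9
D(5) = 4 x (9 + 2) = 44
D(6) = 5 x (44 + 9) = 265
D(7) = 6 x (D(6) + D(5)) = 6 x (265 + 44)

Final answer: D(7) = 1854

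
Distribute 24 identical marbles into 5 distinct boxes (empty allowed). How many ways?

Stars and bars: C(n+k-1, k-1) = C(28,4).

Final answer: C(28,4) = 20475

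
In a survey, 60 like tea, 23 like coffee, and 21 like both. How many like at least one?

|A union B| = |A| + |B| - |A intersect B| = 60 + 23 - 21.

Final answer: 62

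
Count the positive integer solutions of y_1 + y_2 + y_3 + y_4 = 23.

Substitute y'_i = y_i - 1 (so y'_i >= 0). Then sum y'_i = 23 - 4 = 19.
Stars and bars: C(19+4-1, 4-1) = C(22,3).

Final answer: C(22,3) = 1540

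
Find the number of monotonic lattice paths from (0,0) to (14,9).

Each path has 14 right steps and 9 up steps in some order (23 steps total).
Choose which 9 of the 23 steps are up: C(23,9).

Final answer: C(23,9) = 817190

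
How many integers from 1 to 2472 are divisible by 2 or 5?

Multiples of 2: 1236. Multiples of 5: 494. Of both (lcm=10): 247.
By inclusion-exclusion: 1236 + 494 - 247.

Final answer: 1483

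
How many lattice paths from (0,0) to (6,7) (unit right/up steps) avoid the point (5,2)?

Total paths to (6,7): C(13,7) = 1716.
Paths through (5,2): C(7,2) x C(6,5) = 126.
Avoiding (5,2): 1716 - 126.

Final answer: 1590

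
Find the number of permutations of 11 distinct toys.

The number of ways to arrange 11 distinct objects is 11!.

Final answer: 11! = 39916800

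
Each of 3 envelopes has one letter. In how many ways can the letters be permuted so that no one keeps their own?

Use the recurrence D(n) = (n-1)(D(n-1) + D(n-2)) with D(0)=1, D(1)=0.
D(2) = 1 x (0 + 1) = 1
D(3) = 2 x (D(2) + D(1)) = 2 x (1 + 0)

Final answer: D(3) = 2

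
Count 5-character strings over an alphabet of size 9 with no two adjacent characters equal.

First character: 9 choices. Each subsequent: 8 choices (must differ from the previous one).
Total: 9 x 8^4.

Final answer: 9 x 8^{4} = 36864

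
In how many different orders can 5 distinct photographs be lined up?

The number of ways to arrange 5 distinct objects is 5!.

Final answer: 5! = 120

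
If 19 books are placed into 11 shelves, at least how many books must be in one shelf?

By the pigeonhole principle: ceiling(19/11).

Final answer: 2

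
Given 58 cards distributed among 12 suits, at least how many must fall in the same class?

By pigeonhole with 58 objects and 12 categories: ceiling(58/12).

Final answer: 5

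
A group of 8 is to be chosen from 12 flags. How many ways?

C(12,8) = 12!/(8! x 4!).

Final answer: \binom{12}{8} = 495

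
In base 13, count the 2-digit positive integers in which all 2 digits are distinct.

First digit: 12 (nonzero). Second: 12 (not first). Third: 11, etc.
Total: 12 x 12.

Final answer: 144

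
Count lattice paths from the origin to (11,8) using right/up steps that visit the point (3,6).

Paths (0,0)->(3,6): C(9,6) = 84.
Paths (3,6)->(11,8): C(10,2) = 45.
By multiplication principle: 84 x 45.

Final answer: 3780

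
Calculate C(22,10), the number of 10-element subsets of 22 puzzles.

C(22,10) = 22!/(10! x 12!).

Final answer: \binom{22}{10} = 646646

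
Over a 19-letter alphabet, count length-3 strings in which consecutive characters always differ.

Let g(n) count such strings. g(1) = 19, and each valid string of length n-1 extends in 18 ways (any symbol but the last), so g(n) = 18 g(n-1).
Total: g(3) = 19 x 18^2.

Final answer: 19 x 18^{2} = 6156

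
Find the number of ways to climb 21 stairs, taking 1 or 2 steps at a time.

Let f(n) count the ways. The last step is size 1 or 2, so f(n) = f(n-1) + f(n-2) with f(1)=1, f(2)=2.
Computing successive values: f(1)=1, f(2)=2, f(3)=3, f(4)=5, f(5)=8, f(6)=13, f(7)=21, f(8)=34, f(9)=55, f(10)=89, f(11)=144, f(12)=233, f(13)=377, f(14)=610, f(15)=987, f(16)=1597, f(17)=2584, f(18)=4181, f(19)=6765, f(20)=10946, f(21)=17711.

Final answer: 17711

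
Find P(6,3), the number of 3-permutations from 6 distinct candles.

P(6,3) = 6!/(6-3)! = 6!/3!.

Final answer: P(6,3) = 120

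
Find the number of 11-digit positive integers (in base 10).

These are the integers in [10^10, 10^11), so the count is 10^11 - 10^10 = 9 x 10^10.

Final answer: 90000000000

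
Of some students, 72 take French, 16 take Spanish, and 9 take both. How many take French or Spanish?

|A union B| = |A| + |B| - |A intersect B| = 72 + 16 - 9.

Final answer: 79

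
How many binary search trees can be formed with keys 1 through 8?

This is a standard Catalan-number count: the answer is C_n. Here n = 8.
C_n = C(2n,n)/(n+1), so C_{8} = C(16,8)/9 = 12870/9.

Final answer: C_{8} = 1430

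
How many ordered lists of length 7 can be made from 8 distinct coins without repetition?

P(8,7) = 8!/(8-7)! = 8!/1!.

Final answer: P(8,7) = 40320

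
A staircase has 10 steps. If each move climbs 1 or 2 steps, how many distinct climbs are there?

Let f(n) be the number of climbs. Removing the last move (1 or 2 steps) gives f(n) = f(n-1) + f(n-2); base cases f(1)=1, f(2)=2.
Iterating the recurrence: f(1)=1, f(2)=2, f(3)=3, f(4)=5, f(5)=8, f(6)=13, f(7)=21, f(8)=34, f(9)=55, f(10)=89.

Final answer: 89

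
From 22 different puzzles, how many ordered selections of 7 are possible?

P(22,7) = 22!/(22-7)! = 22!/15!.

Final answer: P(22,7) = 859541760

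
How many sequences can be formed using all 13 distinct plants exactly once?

The number of ways to arrange 13 distinct objects is 13!.

Final answer: 13! = 6227020800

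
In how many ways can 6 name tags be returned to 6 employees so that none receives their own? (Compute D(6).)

Use the recurrence D(n) = (n-1)(D(n-1) + D(n-2)) with D(0)=1, D(1)=0.
D(2) = 1 x (0 + 1) = 1
D(3) = 2 x (1 + 0) = 2
D(4) = 3 x (2 + 1) = 9
D(5) = 4 x (9 + 2) = 44
D(6) = 5 x (D(5) + D(4)) = 5 x (44 + 9)

Final answer: D(6) = 265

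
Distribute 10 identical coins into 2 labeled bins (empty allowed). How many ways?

Stars and bars: C(n+k-1, k-1) = C(11,1).

Final answer: C(11,1) = 11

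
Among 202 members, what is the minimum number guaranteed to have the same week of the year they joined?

There are 52 possible values for week of the year they joined. With 202 members and 52 categories, by pigeonhole: ceiling(202/52).

Final answer: 4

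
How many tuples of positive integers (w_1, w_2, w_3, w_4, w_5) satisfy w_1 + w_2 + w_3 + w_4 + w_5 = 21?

Substitute w'_i = w_i - 1 (so w'_i >= 0). Then sum w'_i = 21 - 5 = 16.
Stars and bars: C(16+5-1, 5-1) = C(20,4).

Final answer: C(20,4) = 4845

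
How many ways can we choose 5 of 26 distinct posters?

C(26,5) = 26!/(5! x 21!).

Final answer: \binom{26}{5} = 65780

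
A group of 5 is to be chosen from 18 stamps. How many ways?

C(18,5) = 18!/(5! x (18-5)!).

Final answer: C(18,5) = 8568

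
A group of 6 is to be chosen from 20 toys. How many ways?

C(20,6) = 20!/(6! x (20-6)!).

Final answer: C(20,6) = 38760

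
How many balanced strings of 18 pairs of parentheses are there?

The structures are counted by the Catalan number C_n. Here n = 18 (pairs).
C_n = (2n)!/(n!(n+1)!), so C_{18} = 36!/(18! x 19!) = C(36,18)/19 = 9075135300/19.

Final answer: C_{18} = 477638700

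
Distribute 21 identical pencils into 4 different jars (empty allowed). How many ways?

Stars and bars: C(n+k-1, k-1) = C(24,3).

Final answer: C(24,3) = 2024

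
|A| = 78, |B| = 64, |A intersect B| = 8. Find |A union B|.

|A union B| = |A| + |B| - |A intersect B| = 78 + 64 - 8.

Final answer: 134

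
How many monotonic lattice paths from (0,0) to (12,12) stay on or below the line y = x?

Total monotonic paths to (12,12): C(24,12) = 2704156.
Reflecting each bad path at its first crossing gives a bijection with paths to (11,13): C(24,13) = 2496144.
Valid Dyck paths: 2704156 - 2496144.
(Check: C(24,12) - C(24,13) = C(24,12)/13, the Catalan number C_{12}.)

Final answer: C_{12} = 208012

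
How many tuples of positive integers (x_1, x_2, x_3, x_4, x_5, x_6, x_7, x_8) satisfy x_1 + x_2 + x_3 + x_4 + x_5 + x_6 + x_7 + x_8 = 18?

Substitute x'_i = x_i - 1 (so x'_i >= 0). Then sum x'_i = 18 - 8 = 10.
Stars and bars: C(10+8-1, 8-1) = C(17,7).

Final answer: C(17,7) = 19448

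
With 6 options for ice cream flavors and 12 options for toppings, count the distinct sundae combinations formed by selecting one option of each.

By the multiplication principle: 6 x 12.

Final answer: 72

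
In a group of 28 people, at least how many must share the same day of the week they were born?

There are 7 possible values for day of the week they were born. With 28 people and 7 categories, by pigeonhole: ceiling(28/7).

Final answer: 4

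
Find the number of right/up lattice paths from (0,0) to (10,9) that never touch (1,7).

Total paths to (10,9): C(19,9) = 92378.
Paths through (1,7): C(8,7) x C(11,2) = 440.
Avoiding (1,7): 92378 - 440.

Final answer: 91938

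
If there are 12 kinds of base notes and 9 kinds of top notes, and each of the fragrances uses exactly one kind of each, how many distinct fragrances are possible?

By the multiplication principle: 12 x 9.

Final answer: 108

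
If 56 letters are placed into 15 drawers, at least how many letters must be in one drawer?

By the pigeonhole principle: ceiling(56/15).

Final answer: 4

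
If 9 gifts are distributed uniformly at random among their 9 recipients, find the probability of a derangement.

Derangements satisfy D(n) = (n-1)(D(n-1) + D(n-2)), starting from D(0)=1, D(1)=0.
Building up: D(2)=1, D(3)=2, D(4)=9, D(5)=44, D(6)=265, D(7)=1854, D(8)=14833, D(9)=133496.
Total arrangements: 9! = 362880.
Probability = D(9)/9! = 16687/45360.

Final answer: D(9)/9! = 133496/362880 = 0.367879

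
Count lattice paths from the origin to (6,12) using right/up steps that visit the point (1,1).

Paths (0,0)->(1,1): C(2,1) = 2.
Paths (1,1)->(6,12): C(16,11) = 4368.
By multiplication principle: 2 x 4368.

Final answer: 8736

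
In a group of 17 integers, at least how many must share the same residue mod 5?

There are 5 possible values for residue mod 5. With 17 integers and 5 categories, by pigeonhole: ceiling(17/5).

Final answer: 4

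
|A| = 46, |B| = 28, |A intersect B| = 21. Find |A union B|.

|A union B| = |A| + |B| - |A intersect B| = 46 + 28 - 21.

Final answer: 53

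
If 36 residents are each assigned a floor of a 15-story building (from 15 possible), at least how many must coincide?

There are 15 possible values for floor of a 15-story building. With 36 residents and 15 categories, by pigeonhole: ceiling(36/15).

Final answer: 3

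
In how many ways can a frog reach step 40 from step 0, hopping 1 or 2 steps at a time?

Condition on the final move: it is a 1-step (f(n-1) ways to get there) or a 2-step (f(n-2) ways), so f(n) = f(n-1) + f(n-2), with f(1)=1, f(2)=2.
Computing successive values: f(1)=1, f(2)=2, f(3)=3, f(4)=5, f(5)=8, f(6)=13, f(7)=21, f(8)=34, f(9)=55, f(10)=89, f(11)=144, f(12)=233, f(13)=377, f(14)=610, f(15)=987, f(16)=1597, f(17)=2584, f(18)=4181, f(19)=6765, f(20)=10946, f(21)=17711, f(22)=28657, f(23)=46368, f(24)=75025, f(25)=121393, f(26)=196418, f(27)=317811, f(28)=514229, f(29)=832040, f(30)=1346269, f(31)=2178309, f(32)=3524578, f(33)=5702887, f(34)=9227465, f(35)=14930352, f(36)=24157817, f(37)=39088169, f(38)=63245986, f(39)=102334155, f(40)=165580141.

Final answer: 165580141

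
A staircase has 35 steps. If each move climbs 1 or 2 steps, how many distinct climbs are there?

Let f(n) be the number of climbs. Removing the last move (1 or 2 steps) gives f(n) = f(n-1) + f(n-2); base cases f(1)=1, f(2)=2.
Iterating the recurrence: f(1)=1, f(2)=2, f(3)=3, f(4)=5, f(5)=8, f(6)=13, f(7)=21, f(8)=34, f(9)=55, f(10)=89, f(11)=144, f(12)=233, f(13)=377, f(14)=610, f(15)=987, f(16)=1597, f(17)=2584, f(18)=4181, f(19)=6765, f(20)=10946, f(21)=17711, f(22)=28657, f(23)=46368, f(24)=75025, f(25)=121393, f(26)=196418, f(27)=317811, f(28)=514229, f(29)=832040, f(30)=1346269, f(31)=2178309, f(32)=3524578, f(33)=5702887, f(34)=9227465, f(35)=14930352.

Final answer: 14930352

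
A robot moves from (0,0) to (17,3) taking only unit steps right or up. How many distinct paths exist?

Each path has 17 right steps and 3 up steps in some order (20 steps total).
Choose which 3 of the 20 steps are up: C(20,3).

Final answer: C(20,3) = 1140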